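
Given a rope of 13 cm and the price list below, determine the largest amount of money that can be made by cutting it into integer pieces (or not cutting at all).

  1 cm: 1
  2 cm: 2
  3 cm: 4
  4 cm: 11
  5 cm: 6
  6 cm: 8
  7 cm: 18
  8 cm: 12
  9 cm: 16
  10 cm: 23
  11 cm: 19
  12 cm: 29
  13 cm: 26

Let best[k] be the best obtainable value from length k. For each k, try every first piece i and keep the best of price[i] + best[k−i].
best[1] = 1
best[2] = 2  (first piece 1, then best[1]=1)
best[3] = 4
best[4] = 11
best[5] = 12  (first piece 1, then best[4]=11)
best[6] = 13  (first piece 1, then best[5]=12)
best[7] = 18
best[8] = 22  (first piece 4, then best[4]=11)
best[9] = 23  (first piece 1, then best[8]=22)
best[10] = 24  (first piece 1, then best[9]=23)
best[11] = 29  (first piece 4, then best[7]=18)
best[12] = 33  (first piece 4, then best[8]=22)
best[13] = 34  (first piece 1, then best[12]=33)
One optimal cutting: 4 + 4 + 4 + 1 → 11 + 11 + 11 + 1 = 34.

34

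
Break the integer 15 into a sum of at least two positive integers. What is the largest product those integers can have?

243

Fill m[k] for k=2..15: at each k try every first piece i and multiply by the better of (k−i) uncut or m[k−i].
m[2] = 1×max(1,0) = 1×1 = 1
m[3] = 1×max(2,1) = 1×2 = 2
m[4] = 2×max(2,1) = 2×2 = 4
m[5] = 2×max(3,2) = 2×3 = 6
m[6] = 3×max(3,2) = 3×3 = 9
m[7] = 2×max(5,6) = 2×6 = 12
m[8] = 2×max(6,9) = 2×9 = 18
m[9] = 3×max(6,9) = 3×9 = 27
m[10] = 2×max(8,18) = 2×18 = 36
m[11] = 2×max(9,27) = 2×27 = 54
m[12] = 3×max(9,27) = 3×27 = 81
m[13] = 2×max(11,54) = 2×54 = 108
m[14] = 2×max(12,81) = 2×81 = 162
m[15] = 3×max(12,81) = 3×81 = 243
One optimal split: 3 + 3 + 3 + 3 + 3; product 3×3×3×3×3 = 243.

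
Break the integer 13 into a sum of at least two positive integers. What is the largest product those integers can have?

108

Let m[k] be the best product for length k (with at least one cut). For each first piece i, the rest contributes max(k−i, m[k−i]).
m[2] = 1·max(1,0) = 1·1 = 1
m[3] = 1·max(2,1) = 1·2 = 2
m[4] = 2·max(2,1) = 2·2 = 4
m[5] = 2·max(3,2) = 2·3 = 6
m[6] = 3·max(3,2) = 3·3 = 9
m[7] = 2·max(5,6) = 2·6 = 12
m[8] = 2·max(6,9) = 2·9 = 18
m[9] = 3·max(6,9) = 3·9 = 27
m[10] = 2·max(8,18) = 2·18 = 36
m[11] = 2·max(9,27) = 2·27 = 54
m[12] = 3·max(9,27) = 3·27 = 81
m[13] = 2·max(11,54) = 2·54 = 108
One optimal split: 3 + 3 + 3 + 2 + 2; product 3·3·3·2·2 = 108.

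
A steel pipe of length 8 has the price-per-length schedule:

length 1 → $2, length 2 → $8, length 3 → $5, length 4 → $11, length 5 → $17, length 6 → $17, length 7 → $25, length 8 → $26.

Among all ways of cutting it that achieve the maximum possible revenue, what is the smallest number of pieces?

Consider every possible first cut. r[k] is the best of p[i]+r[k−i] over all sellable i≤k.
r[1] = 2
r[2] = 8
r[3] = 10  (first piece 1, then r[2]=8)
r[4] = 16  (first piece 2, then r[2]=8)
r[5] = 18  (first piece 1, then r[4]=16)
r[6] = 24  (first piece 2, then r[4]=16)
r[7] = 26  (first piece 1, then r[6]=24)
r[8] = 32  (first piece 2, then r[6]=24)
Maximum revenue is $32.
Now minimize piece count subject to staying optimal: for each k, pieces[k] = 1 + min over i with p[i]+r[k−i]=r[k] of pieces[k−i].
pieces[5] = 3
pieces[6] = 3
pieces[7] = 4
pieces[8] = 4

4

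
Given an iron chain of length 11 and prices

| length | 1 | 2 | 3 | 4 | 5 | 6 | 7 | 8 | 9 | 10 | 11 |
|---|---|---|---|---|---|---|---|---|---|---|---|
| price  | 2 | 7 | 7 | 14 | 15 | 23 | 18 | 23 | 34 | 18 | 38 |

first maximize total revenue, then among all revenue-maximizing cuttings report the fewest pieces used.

Consider every possible first cut. r[k] is the best of p[i]+r[k−i] over all sellable i≤k.
r[1] = 2
r[2] = 7
r[3] = 9  (first piece 1, then r[2]=7)
r[4] = 14  (first piece 2, then r[2]=7)
r[5] = 16  (first piece 1, then r[4]=14)
r[6] = 23
r[7] = 25  (first piece 1, then r[6]=23)
r[8] = 30  (first piece 2, then r[6]=23)
r[9] = 34
r[10] = 37  (first piece 2, then r[8]=30)
r[11] = 41  (first piece 2, then r[9]=34)
Maximum revenue is $41.
Now minimize piece count subject to staying optimal: for each k, pieces[k] = 1 + min over i with p[i]+r[k−i]=r[k] of pieces[k−i].
pieces[8] = 2
pieces[9] = 1
pieces[10] = 2
pieces[11] = 2

2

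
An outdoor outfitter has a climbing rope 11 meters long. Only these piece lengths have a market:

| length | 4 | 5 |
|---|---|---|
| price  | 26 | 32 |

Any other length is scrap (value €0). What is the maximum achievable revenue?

64

Consider every possible first cut. best[k] is the best of p[i]+best[k−i] over all sellable i≤k.
best[1] = 0
best[2] = 0
best[3] = 0
best[4] = 26
best[5] = max(26+0, 32+0) = 32
best[6] = max(26+0, 32+0) = 32
best[7] = max(26+0, 32+0) = 32
best[8] = max(26+26, 32+0) = 52
best[9] = max(26+32, 32+26) = 58
best[10] = max(26+32, 32+32) = 64
best[11] = max(26+32, 32+32) = 64
One optimal cutting: pieces 5 + 5 with 1 meter of scrap → €64.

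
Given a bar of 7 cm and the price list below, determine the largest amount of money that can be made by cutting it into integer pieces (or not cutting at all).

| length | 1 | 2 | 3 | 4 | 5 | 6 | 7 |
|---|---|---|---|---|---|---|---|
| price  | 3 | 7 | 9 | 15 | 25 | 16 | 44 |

Let best[k] be the best obtainable value from length k. For each k, try every first piece i and keep the best of price[i] + best[k−i].
best[1] = 3
best[2] = max(3+3, 7+0) = 7
best[3] = max(3+7, 7+3, 9+0) = 10
best[4] = max(3+10, 7+7, 9+3, 15+0) = 15
best[5] = max(3+15, 7+10, 9+7, 15+3, 25+0) = 25
best[6] = max(3+25, 7+15, 9+10, 15+7, 25+3, 16+0) = 28
best[7] = max(3+28, 7+25, 9+15, …, 16+3, 44+0) = 44
Best is to sell the whole 7-cm piece uncut for €44.

44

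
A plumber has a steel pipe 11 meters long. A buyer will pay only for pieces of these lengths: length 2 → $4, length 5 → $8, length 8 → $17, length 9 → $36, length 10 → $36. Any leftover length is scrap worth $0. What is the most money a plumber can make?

Consider every possible first cut. f[k] is the best of p[i]+f[k−i] over all sellable i≤k.
f[1] = 0
f[2] = 4
f[3] = 4
f[4] = 8  (first piece 2, then f[2]=4)
f[5] = max(4+4, 8+0) = 8
f[6] = max(4+8, 8+0) = 12
f[7] = max(4+8, 8+4) = 12
f[8] = max(4+12, 8+4, 17+0) = 17
f[9] = max(4+12, 8+8, 17+0, 36+0) = 36
f[10] = max(4+17, 8+8, 17+4, 36+0, 36+0) = 36
f[11] = max(4+36, 8+12, 17+4, 36+4, 36+0) = 40
One optimal cutting: 9 + 2 → $40.

40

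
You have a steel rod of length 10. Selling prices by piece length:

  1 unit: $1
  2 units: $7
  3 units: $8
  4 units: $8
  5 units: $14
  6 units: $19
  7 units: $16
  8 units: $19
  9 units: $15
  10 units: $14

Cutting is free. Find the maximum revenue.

35

Let R[k] be the best obtainable value from length k. For each k, try every first piece i and keep the best of price[i] + R[k−i].
R[1] = 1
R[2] = max(1+1, 7+0) = 7
R[3] = max(1+7, 7+1, 8+0) = 8
R[4] = max(1+8, 7+7, 8+1, 8+0) = 14
R[5] = max(1+14, 7+8, 8+7, 8+1, 14+0) = 15
R[6] = max(1+15, 7+14, 8+8, 8+7, 14+1, 19+0) = 21
R[7] = max(1+21, 7+15, 8+14, …, 19+1, 16+0) = 22
R[8] = max(1+22, 7+21, 8+15, …, 16+1, 19+0) = 28
R[9] = max(1+28, 7+22, 8+21, …, 19+1, 15+0) = 29
R[10] = max(1+29, 7+28, 8+22, …, 15+1, 14+0) = 35
One optimal cutting: 2 + 2 + 2 + 2 + 2 → $7 + $7 + $7 + $7 + $7 = $35.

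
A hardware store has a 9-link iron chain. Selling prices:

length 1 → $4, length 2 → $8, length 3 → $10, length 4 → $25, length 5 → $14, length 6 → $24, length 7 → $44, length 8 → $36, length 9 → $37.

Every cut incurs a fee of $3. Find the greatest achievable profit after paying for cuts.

Build r[k] bottom-up: r[k] = max over allowed piece i of (p[i] + r[k−i]) − 3 per cut.
r[1] = 4
r[2] = max(4+4-3, 8+0) = 8
r[3] = max(4+8-3, 8+4-3, 10+0) = 10
r[4] = max(4+10-3, 8+8-3, 10+4-3, 25+0) = 25
r[5] = max(4+25-3, 8+10-3, 10+8-3, 25+4-3, 14+0) = 26
r[6] = max(4+26-3, 8+25-3, 10+10-3, 25+8-3, 14+4-3, 24+0) = 30
r[7] = max(4+30-3, 8+26-3, 10+25-3, …, 24+4-3, 44+0) = 44
r[8] = max(4+44-3, 8+30-3, 10+26-3, …, 44+4-3, 36+0) = 47
r[9] = max(4+47-3, 8+44-3, 10+30-3, …, 36+4-3, 37+0) = 49
One optimal plan: pieces 7 + 2 (1 cut) → $52 − $3 = $49.

49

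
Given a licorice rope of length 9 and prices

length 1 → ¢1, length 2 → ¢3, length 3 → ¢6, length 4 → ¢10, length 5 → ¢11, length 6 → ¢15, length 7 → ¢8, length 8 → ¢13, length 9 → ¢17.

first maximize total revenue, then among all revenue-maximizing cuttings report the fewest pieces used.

Consider every possible first cut. r[k] is the best of p[i]+r[k−i] over all sellable i≤k.
r[1] = 1
r[2] = max(1+1, 3+0) = 3
r[3] = max(1+3, 3+1, 6+0) = 6
r[4] = max(1+6, 3+3, 6+1, 10+0) = 10
r[5] = max(1+10, 3+6, 6+3, 10+1, 11+0) = 11
r[6] = max(1+11, 3+10, 6+6, 10+3, 11+1, 15+0) = 15
r[7] = max(1+15, 3+11, 6+10, …, 15+1, 8+0) = 16
r[8] = max(1+16, 3+15, 6+11, …, 8+1, 13+0) = 20
r[9] = max(1+20, 3+16, 6+15, …, 13+1, 17+0) = 21
Maximum revenue is ¢21.
Now minimize piece count subject to staying optimal: for each k, pieces[k] = 1 + min over i with p[i]+r[k−i]=r[k] of pieces[k−i].
pieces[6] = 1
pieces[7] = 2
pieces[8] = 2
pieces[9] = 2

2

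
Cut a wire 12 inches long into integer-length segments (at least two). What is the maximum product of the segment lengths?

81

Define P[k] = max over 1≤i<k of i · max(k−i, P[k−i]); the inner max lets the remainder stay uncut if that's better.
P[2] = 1·max(1,0) = 1·1 = 1
P[3] = max(1·2, 2·1) = 2
P[4] = max(1·3, 2·2, 3·1) = 4
P[5] = max(1·4, 2·3, 3·2, 4·1) = 6
P[6] = max(1·6, 2·4, 3·3, 4·2, 5·1) = 9
P[7] = max(1·9, 2·6, 3·4, 4·3, 5·2, 6·1) = 12
P[8] = max(1·12, 2·9, 3·6, …, 6·2, 7·1) = 18
P[9] = max(1·18, 2·12, 3·9, …, 7·2, 8·1) = 27
P[10] = max(1·27, 2·18, 3·12, …, 8·2, 9·1) = 36
P[11] = max(1·36, 2·27, 3·18, …, 9·2, 10·1) = 54
P[12] = max(1·54, 2·36, 3·27, …, 10·2, 11·1) = 81
One optimal split: 3 + 3 + 3 + 3; product 3·3·3·3 = 81.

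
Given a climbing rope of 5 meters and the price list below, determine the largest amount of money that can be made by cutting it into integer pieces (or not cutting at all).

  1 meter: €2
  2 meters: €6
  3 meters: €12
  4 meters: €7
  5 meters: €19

Let R[k] be the best obtainable value from length k. For each k, try every first piece i and keep the best of price[i] + R[k−i].
R[1] = 2
R[2] = max(2+2, 6+0) = 6
R[3] = max(2+6, 6+2, 12+0) = 12
R[4] = max(2+12, 6+6, 12+2, 7+0) = 14
R[5] = max(2+14, 6+12, 12+6, 7+2, 19+0) = 19
Best is to sell the whole 5-meter piece uncut for €19.

19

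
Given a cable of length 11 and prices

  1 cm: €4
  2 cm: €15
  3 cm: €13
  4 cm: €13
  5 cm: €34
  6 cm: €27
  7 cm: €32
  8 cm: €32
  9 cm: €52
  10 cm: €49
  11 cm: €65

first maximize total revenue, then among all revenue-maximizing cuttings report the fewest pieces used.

4

Consider every possible first cut. r[k] is the best of p[i]+r[k−i] over all sellable i≤k.
r[1] = 4
r[2] = 15
r[3] = 19  (first piece 1, then r[2]=15)
r[4] = 30  (first piece 2, then r[2]=15)
r[5] = 34  (first piece 1, then r[4]=30)
r[6] = 45  (first piece 2, then r[4]=30)
r[7] = 49  (first piece 1, then r[6]=45)
r[8] = 60  (first piece 2, then r[6]=45)
r[9] = 64  (first piece 1, then r[8]=60)
r[10] = 75  (first piece 2, then r[8]=60)
r[11] = 79  (first piece 1, then r[10]=75)
Maximum revenue is €79.
Now minimize piece count subject to staying optimal: for each k, pieces[k] = 1 + min over i with p[i]+r[k−i]=r[k] of pieces[k−i].
pieces[8] = 4
pieces[9] = 3
pieces[10] = 5
pieces[11] = 4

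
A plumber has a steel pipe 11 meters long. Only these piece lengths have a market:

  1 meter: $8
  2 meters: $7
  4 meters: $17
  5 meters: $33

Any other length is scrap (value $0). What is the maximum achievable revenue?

Build r[k] bottom-up: r[k] = max over allowed piece i of (p[i] + r[k−i]).
r[1] = 8
r[2] = 16  (first piece 1, then r[1]=8)
r[3] = 24  (first piece 1, then r[2]=16)
r[4] = 32  (first piece 1, then r[3]=24)
r[5] = 40  (first piece 1, then r[4]=32)
r[6] = 48  (first piece 1, then r[5]=40)
r[7] = 56  (first piece 1, then r[6]=48)
r[8] = 64  (first piece 1, then r[7]=56)
r[9] = 72  (first piece 1, then r[8]=64)
r[10] = 80  (first piece 1, then r[9]=72)
r[11] = 88  (first piece 1, then r[10]=80)
One optimal cutting: 1 + 1 + 1 + 1 + 1 + 1 + 1 + 1 + 1 + 1 + 1 → $88.

88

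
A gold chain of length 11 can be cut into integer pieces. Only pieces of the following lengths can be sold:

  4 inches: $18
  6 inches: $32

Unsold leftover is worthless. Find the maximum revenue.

50

Build r[k] bottom-up: r[k] = max over allowed piece i of (p[i] + r[k−i]).
r[1] = 0
r[2] = 0
r[3] = 0
r[4] = 18
r[5] = 18
r[6] = max(18+0, 32+0) = 32
r[7] = max(18+0, 32+0) = 32
r[8] = max(18+18, 32+0) = 36
r[9] = max(18+18, 32+0) = 36
r[10] = max(18+32, 32+18) = 50
r[11] = max(18+32, 32+18) = 50
One optimal cutting: pieces 6 + 4 with 1 inch of scrap → $50.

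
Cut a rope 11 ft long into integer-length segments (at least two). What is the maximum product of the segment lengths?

54

Fill g[k] for k=2..11: at each k try every first piece i and multiply by the better of (k−i) uncut or g[k−i].
Small cases: g[2]=1, g[3]=2, g[4]=4, g[5]=6.
g[6] = max(1×6, 2×4, 3×3, 4×2, 5×1) = 9
g[7] = max(1×9, 2×6, 3×4, 4×3, 5×2, 6×1) = 12
g[8] = max(1×12, 2×9, 3×6, …, 6×2, 7×1) = 18
g[9] = max(1×18, 2×12, 3×9, …, 7×2, 8×1) = 27
g[10] = max(1×27, 2×18, 3×12, …, 8×2, 9×1) = 36
g[11] = max(1×36, 2×27, 3×18, …, 9×2, 10×1) = 54
One optimal split: 3 + 3 + 3 + 2; product 3×3×3×2 = 54.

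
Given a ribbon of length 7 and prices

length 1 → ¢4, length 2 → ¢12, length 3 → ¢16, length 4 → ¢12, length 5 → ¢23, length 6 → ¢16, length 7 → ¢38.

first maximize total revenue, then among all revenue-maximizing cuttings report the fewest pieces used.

Consider every possible first cut. r[k] is the best of p[i]+r[k−i] over all sellable i≤k.
r[1] = 4
r[2] = max(4+4, 12+0) = 12
r[3] = max(4+12, 12+4, 16+0) = 16
r[4] = max(4+16, 12+12, 16+4, 12+0) = 24
r[5] = max(4+24, 12+16, 16+12, 12+4, 23+0) = 28
r[6] = max(4+28, 12+24, 16+16, 12+12, 23+4, 16+0) = 36
r[7] = max(4+36, 12+28, 16+24, …, 16+4, 38+0) = 40
Maximum revenue is ¢40.
Now minimize piece count subject to staying optimal: for each k, pieces[k] = 1 + min over i with p[i]+r[k−i]=r[k] of pieces[k−i].
pieces[4] = 2
pieces[5] = 2
pieces[6] = 3
pieces[7] = 3

3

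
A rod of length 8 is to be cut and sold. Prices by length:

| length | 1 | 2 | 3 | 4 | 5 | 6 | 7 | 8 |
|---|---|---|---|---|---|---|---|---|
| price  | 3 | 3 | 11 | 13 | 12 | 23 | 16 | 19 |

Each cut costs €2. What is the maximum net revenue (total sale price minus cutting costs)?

25

Consider every possible first cut. r[k] is the best of p[i]+r[k−i] over all sellable i≤k, charging 2 whenever i<k.
r[1] = 3
r[2] = max(3+3-2, 3+0) = 4
r[3] = max(3+4-2, 3+3-2, 11+0) = 11
r[4] = max(3+11-2, 3+4-2, 11+3-2, 13+0) = 13
r[5] = max(3+13-2, 3+11-2, 11+4-2, 13+3-2, 12+0) = 14
r[6] = max(3+14-2, 3+13-2, 11+11-2, 13+4-2, 12+3-2, 23+0) = 23
r[7] = max(3+23-2, 3+14-2, 11+13-2, …, 23+3-2, 16+0) = 24
r[8] = max(3+24-2, 3+23-2, 11+14-2, …, 16+3-2, 19+0) = 25
One optimal plan: pieces 6 + 1 + 1 (2 cuts) → €29 − €4 = €25.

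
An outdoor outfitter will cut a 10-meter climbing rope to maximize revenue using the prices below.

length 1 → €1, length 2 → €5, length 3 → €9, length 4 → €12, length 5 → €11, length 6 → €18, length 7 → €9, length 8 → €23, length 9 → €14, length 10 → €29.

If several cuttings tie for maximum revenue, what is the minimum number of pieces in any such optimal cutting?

2

Consider every possible first cut. r[k] is the best of p[i]+r[k−i] over all sellable i≤k.
r[1] = 1
r[2] = max(1+1, 5+0) = 5
r[3] = max(1+5, 5+1, 9+0) = 9
r[4] = max(1+9, 5+5, 9+1, 12+0) = 12
r[5] = max(1+12, 5+9, 9+5, 12+1, 11+0) = 14
r[6] = max(1+14, 5+12, 9+9, 12+5, 11+1, 18+0) = 18
r[7] = max(1+18, 5+14, 9+12, …, 18+1, 9+0) = 21
r[8] = max(1+21, 5+18, 9+14, …, 9+1, 23+0) = 24
r[9] = max(1+24, 5+21, 9+18, …, 23+1, 14+0) = 27
r[10] = max(1+27, 5+24, 9+21, …, 14+1, 29+0) = 30
Maximum revenue is €30.
Now minimize piece count subject to staying optimal: for each k, pieces[k] = 1 + min over i with p[i]+r[k−i]=r[k] of pieces[k−i].
pieces[7] = 2
pieces[8] = 2
pieces[9] = 2
pieces[10] = 2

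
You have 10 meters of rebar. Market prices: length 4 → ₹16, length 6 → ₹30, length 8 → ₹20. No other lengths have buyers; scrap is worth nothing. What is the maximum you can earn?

46

Let f[k] be the best obtainable value from length k. For each k, try every first piece i and keep the best of price[i] + f[k−i].
f[1] = 0
f[2] = 0
f[3] = 0
f[4] = 16
f[5] = 16
f[6] = max(16+0, 30+0) = 30
f[7] = max(16+0, 30+0) = 30
f[8] = max(16+16, 30+0, 20+0) = 32
f[9] = max(16+16, 30+0, 20+0) = 32
f[10] = max(16+30, 30+16, 20+0) = 46
One optimal cutting: 6 + 4 → ₹46.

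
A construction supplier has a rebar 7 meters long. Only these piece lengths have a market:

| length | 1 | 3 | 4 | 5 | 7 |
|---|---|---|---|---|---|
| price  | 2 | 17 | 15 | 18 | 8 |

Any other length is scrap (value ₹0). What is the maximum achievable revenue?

36

Let r[k] be the best obtainable value from length k. For each k, try every first piece i and keep the best of price[i] + r[k−i].
r[1] = 2
r[2] = 4  (first piece 1, then r[1]=2)
r[3] = 17
r[4] = 19  (first piece 1, then r[3]=17)
r[5] = 21  (first piece 1, then r[4]=19)
r[6] = 34  (first piece 3, then r[3]=17)
r[7] = 36  (first piece 1, then r[6]=34)
One optimal cutting: 3 + 3 + 1 → ₹36.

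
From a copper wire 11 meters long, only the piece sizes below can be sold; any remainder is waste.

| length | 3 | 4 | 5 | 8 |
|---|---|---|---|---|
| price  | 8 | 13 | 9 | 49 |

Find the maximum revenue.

Build r[k] bottom-up: r[k] = max over allowed piece i of (p[i] + r[k−i]).
r[1] = 0
r[2] = 0
r[3] = 8
r[4] = max(8+0, 13+0) = 13
r[5] = max(8+0, 13+0, 9+0) = 13
r[6] = max(8+8, 13+0, 9+0) = 16
r[7] = max(8+13, 13+8, 9+0) = 21
r[8] = max(8+13, 13+13, 9+8, 49+0) = 49
r[9] = max(8+16, 13+13, 9+13, 49+0) = 49
r[10] = max(8+21, 13+16, 9+13, 49+0) = 49
r[11] = max(8+49, 13+21, 9+16, 49+8) = 57
One optimal cutting: 8 + 3 → €57.

57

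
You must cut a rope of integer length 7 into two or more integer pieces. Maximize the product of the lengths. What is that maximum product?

12

Fill f[k] for k=2..7: at each k try every first piece i and multiply by the better of (k−i) uncut or f[k−i].
f[2] = 1·max(1,0) = 1·1 = 1
f[3] = 1·max(2,1) = 1·2 = 2
f[4] = 2·max(2,1) = 2·2 = 4
f[5] = 2·max(3,2) = 2·3 = 6
f[6] = 3·max(3,2) = 3·3 = 9
f[7] = 2·max(5,6) = 2·6 = 12
One optimal split: 3 + 2 + 2; product 3·2·2 = 12.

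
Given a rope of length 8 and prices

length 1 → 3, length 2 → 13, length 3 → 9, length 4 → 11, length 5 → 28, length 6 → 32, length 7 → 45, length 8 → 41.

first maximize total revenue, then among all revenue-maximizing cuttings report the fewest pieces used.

Consider every possible first cut. r[k] is the best of p[i]+r[k−i] over all sellable i≤k.
r[1] = 3
r[2] = 13
r[3] = 16  (first piece 1, then r[2]=13)
r[4] = 26  (first piece 2, then r[2]=13)
r[5] = 29  (first piece 1, then r[4]=26)
r[6] = 39  (first piece 2, then r[4]=26)
r[7] = 45
r[8] = 52  (first piece 2, then r[6]=39)
Maximum revenue is 52.
Now minimize piece count subject to staying optimal: for each k, pieces[k] = 1 + min over i with p[i]+r[k−i]=r[k] of pieces[k−i].
pieces[5] = 3
pieces[6] = 3
pieces[7] = 1
pieces[8] = 4

4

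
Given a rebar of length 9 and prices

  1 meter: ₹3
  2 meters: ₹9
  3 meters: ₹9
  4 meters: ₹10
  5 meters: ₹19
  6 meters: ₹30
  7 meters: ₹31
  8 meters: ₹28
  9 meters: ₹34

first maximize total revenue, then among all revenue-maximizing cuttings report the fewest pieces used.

3

Consider every possible first cut. r[k] is the best of p[i]+r[k−i] over all sellable i≤k.
r[1] = 3
r[2] = 9
r[3] = 12  (first piece 1, then r[2]=9)
r[4] = 18  (first piece 2, then r[2]=9)
r[5] = 21  (first piece 1, then r[4]=18)
r[6] = 30
r[7] = 33  (first piece 1, then r[6]=30)
r[8] = 39  (first piece 2, then r[6]=30)
r[9] = 42  (first piece 1, then r[8]=39)
Maximum revenue is ₹42.
Now minimize piece count subject to staying optimal: for each k, pieces[k] = 1 + min over i with p[i]+r[k−i]=r[k] of pieces[k−i].
pieces[6] = 1
pieces[7] = 2
pieces[8] = 2
pieces[9] = 3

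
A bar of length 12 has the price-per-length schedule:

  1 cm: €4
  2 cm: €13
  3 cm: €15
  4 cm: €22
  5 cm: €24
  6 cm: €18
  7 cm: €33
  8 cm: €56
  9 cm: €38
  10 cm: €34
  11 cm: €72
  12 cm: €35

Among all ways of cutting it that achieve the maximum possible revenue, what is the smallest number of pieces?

Let r[k] be the best obtainable value from length k. For each k, try every first piece i and keep the best of price[i] + r[k−i].
r[1] = 4
r[2] = max(4+4, 13+0) = 13
r[3] = max(4+13, 13+4, 15+0) = 17
r[4] = max(4+17, 13+13, 15+4, 22+0) = 26
r[5] = max(4+26, 13+17, 15+13, 22+4, 24+0) = 30
r[6] = max(4+30, 13+26, 15+17, 22+13, 24+4, 18+0) = 39
r[7] = max(4+39, 13+30, 15+26, …, 18+4, 33+0) = 43
r[8] = max(4+43, 13+39, 15+30, …, 33+4, 56+0) = 56
r[9] = max(4+56, 13+43, 15+39, …, 56+4, 38+0) = 60
r[10] = max(4+60, 13+56, 15+43, …, 38+4, 34+0) = 69
r[11] = max(4+69, 13+60, 15+56, …, 34+4, 72+0) = 73
r[12] = max(4+73, 13+69, 15+60, …, 72+4, 35+0) = 82
Maximum revenue is €82.
Now minimize piece count subject to staying optimal: for each k, pieces[k] = 1 + min over i with p[i]+r[k−i]=r[k] of pieces[k−i].
pieces[9] = 2
pieces[10] = 2
pieces[11] = 3
pieces[12] = 3

3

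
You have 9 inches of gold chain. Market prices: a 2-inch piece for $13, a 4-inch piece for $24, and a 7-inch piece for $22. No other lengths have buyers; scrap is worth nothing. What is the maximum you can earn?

Let r[k] be the best obtainable value from length k. For each k, try every first piece i and keep the best of price[i] + r[k−i].
r[1] = 0
r[2] = 13
r[3] = 13
r[4] = max(13+13, 24+0) = 26
r[5] = max(13+13, 24+0) = 26
r[6] = max(13+26, 24+13) = 39
r[7] = max(13+26, 24+13, 22+0) = 39
r[8] = max(13+39, 24+26, 22+0) = 52
r[9] = max(13+39, 24+26, 22+13) = 52
One optimal cutting: pieces 2 + 2 + 2 + 2 with 1 inch of scrap → $52.

52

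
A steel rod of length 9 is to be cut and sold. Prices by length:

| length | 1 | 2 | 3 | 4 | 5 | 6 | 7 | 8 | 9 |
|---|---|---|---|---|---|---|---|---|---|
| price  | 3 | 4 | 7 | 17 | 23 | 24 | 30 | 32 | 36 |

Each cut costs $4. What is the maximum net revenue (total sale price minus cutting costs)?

36

Consider every possible first cut. r[k] is the best of p[i]+r[k−i] over all sellable i≤k, charging 4 whenever i<k.
r[1] = 3
r[2] = max(3+3-4, 4+0) = 4
r[3] = max(3+4-4, 4+3-4, 7+0) = 7
r[4] = max(3+7-4, 4+4-4, 7+3-4, 17+0) = 17
r[5] = max(3+17-4, 4+7-4, 7+4-4, 17+3-4, 23+0) = 23
r[6] = max(3+23-4, 4+17-4, 7+7-4, 17+4-4, 23+3-4, 24+0) = 24
r[7] = max(3+24-4, 4+23-4, 7+17-4, …, 24+3-4, 30+0) = 30
r[8] = max(3+30-4, 4+24-4, 7+23-4, …, 30+3-4, 32+0) = 32
r[9] = max(3+32-4, 4+30-4, 7+24-4, …, 32+3-4, 36+0) = 36
One optimal plan: pieces 5 + 4 (1 cut) → $40 − $4 = $36.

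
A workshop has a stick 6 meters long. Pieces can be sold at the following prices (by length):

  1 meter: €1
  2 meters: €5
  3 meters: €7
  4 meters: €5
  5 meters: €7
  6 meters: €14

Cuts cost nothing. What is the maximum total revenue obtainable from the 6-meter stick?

15

Consider every possible first cut. r[k] is the best of p[i]+r[k−i] over all sellable i≤k.
r[1] = 1
r[2] = 5
r[3] = 7
r[4] = 10  (first piece 2, then r[2]=5)
r[5] = 12  (first piece 2, then r[3]=7)
r[6] = 15  (first piece 2, then r[4]=10)
One optimal cutting: 2 + 2 + 2 → €5 + €5 + €5 = €15.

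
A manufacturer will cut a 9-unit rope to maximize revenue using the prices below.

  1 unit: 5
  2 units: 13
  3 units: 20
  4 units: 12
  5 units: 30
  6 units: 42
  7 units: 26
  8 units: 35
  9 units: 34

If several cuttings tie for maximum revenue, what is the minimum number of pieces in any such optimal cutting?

2

Let r[k] be the best obtainable value from length k. For each k, try every first piece i and keep the best of price[i] + r[k−i].
r[1] = 5
r[2] = 13
r[3] = 20
r[4] = 26  (first piece 2, then r[2]=13)
r[5] = 33  (first piece 2, then r[3]=20)
r[6] = 42
r[7] = 47  (first piece 1, then r[6]=42)
r[8] = 55  (first piece 2, then r[6]=42)
r[9] = 62  (first piece 3, then r[6]=42)
Maximum revenue is 62.
Now minimize piece count subject to staying optimal: for each k, pieces[k] = 1 + min over i with p[i]+r[k−i]=r[k] of pieces[k−i].
pieces[6] = 1
pieces[7] = 2
pieces[8] = 2
pieces[9] = 2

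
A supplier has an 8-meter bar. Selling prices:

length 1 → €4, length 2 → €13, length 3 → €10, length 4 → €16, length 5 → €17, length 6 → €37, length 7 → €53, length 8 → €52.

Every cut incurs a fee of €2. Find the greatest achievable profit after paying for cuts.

Let r[k] be the best obtainable value from length k. For each k, try every first piece i and keep the best of price[i] + r[k−i] minus the 2 cut fee when i<k.
r[1] = 4
r[2] = max(4+4-2, 13+0) = 13
r[3] = max(4+13-2, 13+4-2, 10+0) = 15
r[4] = max(4+15-2, 13+13-2, 10+4-2, 16+0) = 24
r[5] = max(4+24-2, 13+15-2, 10+13-2, 16+4-2, 17+0) = 26
r[6] = max(4+26-2, 13+24-2, 10+15-2, 16+13-2, 17+4-2, 37+0) = 37
r[7] = max(4+37-2, 13+26-2, 10+24-2, …, 37+4-2, 53+0) = 53
r[8] = max(4+53-2, 13+37-2, 10+26-2, …, 53+4-2, 52+0) = 55
One optimal plan: pieces 7 + 1 (1 cut) → €57 − €2 = €55.

55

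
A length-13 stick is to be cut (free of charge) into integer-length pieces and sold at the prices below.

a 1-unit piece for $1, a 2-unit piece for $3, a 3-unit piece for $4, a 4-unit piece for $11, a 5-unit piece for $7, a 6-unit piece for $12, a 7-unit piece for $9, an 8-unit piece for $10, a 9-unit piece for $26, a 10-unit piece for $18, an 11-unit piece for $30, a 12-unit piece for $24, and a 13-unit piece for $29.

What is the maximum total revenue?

37

Build best[k] bottom-up: best[k] = max over allowed piece i of (p[i] + best[k−i]).
best[1] = 1
best[2] = 3
best[3] = 4  (first piece 1, then best[2]=3)
best[4] = 11
best[5] = 12  (first piece 1, then best[4]=11)
best[6] = 14  (first piece 2, then best[4]=11)
best[7] = 15  (first piece 1, then best[6]=14)
best[8] = 22  (first piece 4, then best[4]=11)
best[9] = 26
best[10] = 27  (first piece 1, then best[9]=26)
best[11] = 30
best[12] = 33  (first piece 4, then best[8]=22)
best[13] = 37  (first piece 4, then best[9]=26)
One optimal cutting: 9 + 4 → $26 + $11 = $37.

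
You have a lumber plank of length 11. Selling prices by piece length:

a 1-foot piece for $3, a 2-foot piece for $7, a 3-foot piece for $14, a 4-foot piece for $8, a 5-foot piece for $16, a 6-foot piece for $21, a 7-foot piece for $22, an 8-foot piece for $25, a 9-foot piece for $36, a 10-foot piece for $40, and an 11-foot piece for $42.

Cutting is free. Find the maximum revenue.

49

Let best[k] be the best obtainable value from length k. For each k, try every first piece i and keep the best of price[i] + best[k−i].
best[1] = 3
best[2] = max(3+3, 7+0) = 7
best[3] = max(3+7, 7+3, 14+0) = 14
best[4] = max(3+14, 7+7, 14+3, 8+0) = 17
best[5] = max(3+17, 7+14, 14+7, 8+3, 16+0) = 21
best[6] = max(3+21, 7+17, 14+14, 8+7, 16+3, 21+0) = 28
best[7] = max(3+28, 7+21, 14+17, …, 21+3, 22+0) = 31
best[8] = max(3+31, 7+28, 14+21, …, 22+3, 25+0) = 35
best[9] = max(3+35, 7+31, 14+28, …, 25+3, 36+0) = 42
best[10] = max(3+42, 7+35, 14+31, …, 36+3, 40+0) = 45
best[11] = max(3+45, 7+42, 14+35, …, 40+3, 42+0) = 49
One optimal cutting: 3 + 3 + 3 + 2 → $14 + $14 + $14 + $7 = $49.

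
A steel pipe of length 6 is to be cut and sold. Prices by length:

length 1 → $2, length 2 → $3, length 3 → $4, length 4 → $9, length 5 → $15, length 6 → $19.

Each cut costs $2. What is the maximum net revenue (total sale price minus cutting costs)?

Build net[k] bottom-up: net[k] = max over allowed piece i of (p[i] + net[k−i]) − 2 per cut.
net[1] = 2
net[2] = max(2+2-2, 3+0) = 3
net[3] = max(2+3-2, 3+2-2, 4+0) = 4
net[4] = max(2+4-2, 3+3-2, 4+2-2, 9+0) = 9
net[5] = max(2+9-2, 3+4-2, 4+3-2, 9+2-2, 15+0) = 15
net[6] = max(2+15-2, 3+9-2, 4+4-2, 9+3-2, 15+2-2, 19+0) = 19
Best is to make no cuts and sell whole for $19.

19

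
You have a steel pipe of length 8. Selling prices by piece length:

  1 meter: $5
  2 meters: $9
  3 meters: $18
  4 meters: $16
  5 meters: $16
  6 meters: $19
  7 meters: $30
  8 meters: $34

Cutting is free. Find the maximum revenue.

Consider every possible first cut. v[k] is the best of p[i]+v[k−i] over all sellable i≤k.
v[1] = 5
v[2] = 10  (first piece 1, then v[1]=5)
v[3] = 18
v[4] = 23  (first piece 1, then v[3]=18)
v[5] = 28  (first piece 1, then v[4]=23)
v[6] = 36  (first piece 3, then v[3]=18)
v[7] = 41  (first piece 1, then v[6]=36)
v[8] = 46  (first piece 1, then v[7]=41)
One optimal cutting: 3 + 3 + 1 + 1 → $18 + $18 + $5 + $5 = $46.

46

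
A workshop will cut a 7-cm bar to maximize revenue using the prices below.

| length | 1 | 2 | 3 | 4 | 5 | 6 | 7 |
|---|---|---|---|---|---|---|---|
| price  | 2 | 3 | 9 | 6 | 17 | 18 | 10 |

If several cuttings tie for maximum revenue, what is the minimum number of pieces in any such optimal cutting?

Consider every possible first cut. r[k] is the best of p[i]+r[k−i] over all sellable i≤k.
r[1] = 2
r[2] = 4  (first piece 1, then r[1]=2)
r[3] = 9
r[4] = 11  (first piece 1, then r[3]=9)
r[5] = 17
r[6] = 19  (first piece 1, then r[5]=17)
r[7] = 21  (first piece 1, then r[6]=19)
Maximum revenue is 21.
Now minimize piece count subject to staying optimal: for each k, pieces[k] = 1 + min over i with p[i]+r[k−i]=r[k] of pieces[k−i].
pieces[4] = 2
pieces[5] = 1
pieces[6] = 2
pieces[7] = 3

3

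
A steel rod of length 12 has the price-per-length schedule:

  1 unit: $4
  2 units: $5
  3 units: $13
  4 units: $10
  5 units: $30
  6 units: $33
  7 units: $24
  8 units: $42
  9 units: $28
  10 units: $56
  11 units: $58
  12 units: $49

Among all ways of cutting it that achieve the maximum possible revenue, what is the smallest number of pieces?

4

Let r[k] be the best obtainable value from length k. For each k, try every first piece i and keep the best of price[i] + r[k−i].
r[1] = 4
r[2] = 8  (first piece 1, then r[1]=4)
r[3] = 13
r[4] = 17  (first piece 1, then r[3]=13)
r[5] = 30
r[6] = 34  (first piece 1, then r[5]=30)
r[7] = 38  (first piece 1, then r[6]=34)
r[8] = 43  (first piece 3, then r[5]=30)
r[9] = 47  (first piece 1, then r[8]=43)
r[10] = 60  (first piece 5, then r[5]=30)
r[11] = 64  (first piece 1, then r[10]=60)
r[12] = 68  (first piece 1, then r[11]=64)
Maximum revenue is $68.
Now minimize piece count subject to staying optimal: for each k, pieces[k] = 1 + min over i with p[i]+r[k−i]=r[k] of pieces[k−i].
pieces[9] = 3
pieces[10] = 2
pieces[11] = 3
pieces[12] = 4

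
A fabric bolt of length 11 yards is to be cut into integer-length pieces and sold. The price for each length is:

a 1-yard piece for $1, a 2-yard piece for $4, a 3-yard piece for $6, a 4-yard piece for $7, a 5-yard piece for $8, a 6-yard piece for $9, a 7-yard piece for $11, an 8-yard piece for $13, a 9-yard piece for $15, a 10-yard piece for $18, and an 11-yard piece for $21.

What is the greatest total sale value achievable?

Build v[k] bottom-up: v[k] = max over allowed piece i of (p[i] + v[k−i]).
v[1] = 1
v[2] = 4
v[3] = 6
v[4] = 8  (first piece 2, then v[2]=4)
v[5] = 10  (first piece 2, then v[3]=6)
v[6] = 12  (first piece 2, then v[4]=8)
v[7] = 14  (first piece 2, then v[5]=10)
v[8] = 16  (first piece 2, then v[6]=12)
v[9] = 18  (first piece 2, then v[7]=14)
v[10] = 20  (first piece 2, then v[8]=16)
v[11] = 22  (first piece 2, then v[9]=18)
One optimal cutting: 3 + 2 + 2 + 2 + 2 → $6 + $4 + $4 + $4 + $4 = $22.

22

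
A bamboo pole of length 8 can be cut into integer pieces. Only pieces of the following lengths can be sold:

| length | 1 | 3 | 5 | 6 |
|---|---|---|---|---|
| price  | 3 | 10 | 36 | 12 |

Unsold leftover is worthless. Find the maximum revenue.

46

Build best[k] bottom-up: best[k] = max over allowed piece i of (p[i] + best[k−i]).
best[1] = 3
best[2] = 6  (first piece 1, then best[1]=3)
best[3] = 10
best[4] = 13  (first piece 1, then best[3]=10)
best[5] = 36
best[6] = 39  (first piece 1, then best[5]=36)
best[7] = 42  (first piece 1, then best[6]=39)
best[8] = 46  (first piece 3, then best[5]=36)
One optimal cutting: 5 + 3 → $46.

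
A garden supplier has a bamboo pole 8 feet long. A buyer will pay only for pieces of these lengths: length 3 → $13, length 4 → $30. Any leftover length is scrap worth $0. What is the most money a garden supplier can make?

60

Let f[k] be the best obtainable value from length k. For each k, try every first piece i and keep the best of price[i] + f[k−i].
f[1] = 0
f[2] = 0
f[3] = 13
f[4] = 30
f[5] = 30
f[6] = 30
f[7] = 43  (first piece 3, then f[4]=30)
f[8] = 60  (first piece 4, then f[4]=30)
One optimal cutting: 4 + 4 → $60.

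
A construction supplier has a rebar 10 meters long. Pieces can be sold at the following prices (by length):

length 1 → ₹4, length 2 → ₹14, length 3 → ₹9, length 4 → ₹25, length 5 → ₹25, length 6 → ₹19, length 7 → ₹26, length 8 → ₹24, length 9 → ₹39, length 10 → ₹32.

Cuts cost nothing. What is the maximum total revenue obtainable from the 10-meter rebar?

Let best[k] be the best obtainable value from length k. For each k, try every first piece i and keep the best of price[i] + best[k−i].
best[1] = 4
best[2] = 14
best[3] = 18  (first piece 1, then best[2]=14)
best[4] = 28  (first piece 2, then best[2]=14)
best[5] = 32  (first piece 1, then best[4]=28)
best[6] = 42  (first piece 2, then best[4]=28)
best[7] = 46  (first piece 1, then best[6]=42)
best[8] = 56  (first piece 2, then best[6]=42)
best[9] = 60  (first piece 1, then best[8]=56)
best[10] = 70  (first piece 2, then best[8]=56)
One optimal cutting: 2 + 2 + 2 + 2 + 2 → ₹14 + ₹14 + ₹14 + ₹14 + ₹14 = ₹70.

70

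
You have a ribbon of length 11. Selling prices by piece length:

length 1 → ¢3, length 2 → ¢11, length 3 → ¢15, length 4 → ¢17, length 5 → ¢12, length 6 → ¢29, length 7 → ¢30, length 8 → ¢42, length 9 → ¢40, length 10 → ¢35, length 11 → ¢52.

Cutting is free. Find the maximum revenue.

Consider every possible first cut. best[k] is the best of p[i]+best[k−i] over all sellable i≤k.
best[1] = 3
best[2] = 11
best[3] = 15
best[4] = 22  (first piece 2, then best[2]=11)
best[5] = 26  (first piece 2, then best[3]=15)
best[6] = 33  (first piece 2, then best[4]=22)
best[7] = 37  (first piece 2, then best[5]=26)
best[8] = 44  (first piece 2, then best[6]=33)
best[9] = 48  (first piece 2, then best[7]=37)
best[10] = 55  (first piece 2, then best[8]=44)
best[11] = 59  (first piece 2, then best[9]=48)
One optimal cutting: 3 + 2 + 2 + 2 + 2 → ¢15 + ¢11 + ¢11 + ¢11 + ¢11 = ¢59.

59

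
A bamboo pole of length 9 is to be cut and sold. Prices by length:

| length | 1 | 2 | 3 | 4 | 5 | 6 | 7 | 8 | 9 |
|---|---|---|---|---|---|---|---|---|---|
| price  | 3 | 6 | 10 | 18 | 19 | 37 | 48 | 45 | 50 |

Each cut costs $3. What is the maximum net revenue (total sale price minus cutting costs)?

Let v[k] be the best obtainable value from length k. For each k, try every first piece i and keep the best of price[i] + v[k−i] minus the 3 cut fee when i<k.
v[1] = 3
v[2] = 6
v[3] = 10
v[4] = 18
v[5] = 19
v[6] = 37
v[7] = 48
v[8] = 48  (first piece 1, then v[7]=48)
v[9] = 51  (first piece 2, then v[7]=48)
One optimal plan: pieces 7 + 2 (1 cut) → $54 − $3 = $51.

51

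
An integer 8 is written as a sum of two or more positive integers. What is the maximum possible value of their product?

Fill f[k] for k=2..8: at each k try every first piece i and multiply by the better of (k−i) uncut or f[k−i].
f[2] = 1·max(1,0) = 1·1 = 1
f[3] = 1·max(2,1) = 1·2 = 2
f[4] = 2·max(2,1) = 2·2 = 4
f[5] = 2·max(3,2) = 2·3 = 6
f[6] = 3·max(3,2) = 3·3 = 9
f[7] = 2·max(5,6) = 2·6 = 12
f[8] = 2·max(6,9) = 2·9 = 18
One optimal split: 3 + 3 + 2; product 3·3·2 = 18.

18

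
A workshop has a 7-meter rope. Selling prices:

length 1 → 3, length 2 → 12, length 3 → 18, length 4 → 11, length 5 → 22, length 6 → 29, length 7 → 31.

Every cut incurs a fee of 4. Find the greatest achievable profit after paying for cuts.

Consider every possible first cut. r[k] is the best of p[i]+r[k−i] over all sellable i≤k, charging 4 whenever i<k.
r[1] = 3
r[2] = 12
r[3] = 18
r[4] = 20  (first piece 2, then r[2]=12)
r[5] = 26  (first piece 2, then r[3]=18)
r[6] = 32  (first piece 3, then r[3]=18)
r[7] = 34  (first piece 2, then r[5]=26)
One optimal plan: pieces 3 + 2 + 2 (2 cuts) → 42 − 8 = 34.

34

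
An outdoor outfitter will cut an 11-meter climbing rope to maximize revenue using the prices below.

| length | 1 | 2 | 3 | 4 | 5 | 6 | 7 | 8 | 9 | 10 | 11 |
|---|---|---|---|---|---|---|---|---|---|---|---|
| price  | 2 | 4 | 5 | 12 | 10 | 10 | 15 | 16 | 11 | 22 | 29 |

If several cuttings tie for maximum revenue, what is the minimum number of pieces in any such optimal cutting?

4

Let r[k] be the best obtainable value from length k. For each k, try every first piece i and keep the best of price[i] + r[k−i].
r[1] = 2
r[2] = max(2+2, 4+0) = 4
r[3] = max(2+4, 4+2, 5+0) = 6
r[4] = max(2+6, 4+4, 5+2, 12+0) = 12
r[5] = max(2+12, 4+6, 5+4, 12+2, 10+0) = 14
r[6] = max(2+14, 4+12, 5+6, 12+4, 10+2, 10+0) = 16
r[7] = max(2+16, 4+14, 5+12, …, 10+2, 15+0) = 18
r[8] = max(2+18, 4+16, 5+14, …, 15+2, 16+0) = 24
r[9] = max(2+24, 4+18, 5+16, …, 16+2, 11+0) = 26
r[10] = max(2+26, 4+24, 5+18, …, 11+2, 22+0) = 28
r[11] = max(2+28, 4+26, 5+24, …, 22+2, 29+0) = 30
Maximum revenue is €30.
Now minimize piece count subject to staying optimal: for each k, pieces[k] = 1 + min over i with p[i]+r[k−i]=r[k] of pieces[k−i].
pieces[8] = 2
pieces[9] = 3
pieces[10] = 3
pieces[11] = 4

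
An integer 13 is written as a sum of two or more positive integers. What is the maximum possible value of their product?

108

Let f[k] be the best product for length k (with at least one cut). For each first piece i, the rest contributes max(k−i, f[k−i]).
Small cases: f[2]=1, f[3]=2, f[4]=4, f[5]=6, f[6]=9, f[7]=12, f[8]=18.
f[9] = max(1×18, 2×12, 3×9, …, 7×2, 8×1) = 27
f[10] = max(1×27, 2×18, 3×12, …, 8×2, 9×1) = 36
f[11] = max(1×36, 2×27, 3×18, …, 9×2, 10×1) = 54
f[12] = max(1×54, 2×36, 3×27, …, 10×2, 11×1) = 81
f[13] = max(1×81, 2×54, 3×36, …, 11×2, 12×1) = 108
One optimal split: 3 + 3 + 3 + 2 + 2; product 3×3×3×2×2 = 108.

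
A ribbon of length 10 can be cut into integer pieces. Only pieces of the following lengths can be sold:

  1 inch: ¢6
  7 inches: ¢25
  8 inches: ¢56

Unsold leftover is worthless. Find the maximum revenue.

Consider every possible first cut. r[k] is the best of p[i]+r[k−i] over all sellable i≤k.
r[1] = 6
r[2] = 12  (first piece 1, then r[1]=6)
r[3] = 18  (first piece 1, then r[2]=12)
r[4] = 24  (first piece 1, then r[3]=18)
r[5] = 30  (first piece 1, then r[4]=24)
r[6] = 36  (first piece 1, then r[5]=30)
r[7] = 42  (first piece 1, then r[6]=36)
r[8] = 56
r[9] = 62  (first piece 1, then r[8]=56)
r[10] = 68  (first piece 1, then r[9]=62)
One optimal cutting: 8 + 1 + 1 → ¢68.

68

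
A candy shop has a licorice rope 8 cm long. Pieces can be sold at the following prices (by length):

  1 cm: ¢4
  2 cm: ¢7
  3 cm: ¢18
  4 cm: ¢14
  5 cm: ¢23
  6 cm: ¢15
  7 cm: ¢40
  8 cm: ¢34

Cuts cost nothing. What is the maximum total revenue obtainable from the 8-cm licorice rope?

44

Let R[k] be the best obtainable value from length k. For each k, try every first piece i and keep the best of price[i] + R[k−i].
R[1] = 4
R[2] = max(4+4, 7+0) = 8
R[3] = max(4+8, 7+4, 18+0) = 18
R[4] = max(4+18, 7+8, 18+4, 14+0) = 22
R[5] = max(4+22, 7+18, 18+8, 14+4, 23+0) = 26
R[6] = max(4+26, 7+22, 18+18, 14+8, 23+4, 15+0) = 36
R[7] = max(4+36, 7+26, 18+22, …, 15+4, 40+0) = 40
R[8] = max(4+40, 7+36, 18+26, …, 40+4, 34+0) = 44
One optimal cutting: 3 + 3 + 1 + 1 → ¢18 + ¢18 + ¢4 + ¢4 = ¢44.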